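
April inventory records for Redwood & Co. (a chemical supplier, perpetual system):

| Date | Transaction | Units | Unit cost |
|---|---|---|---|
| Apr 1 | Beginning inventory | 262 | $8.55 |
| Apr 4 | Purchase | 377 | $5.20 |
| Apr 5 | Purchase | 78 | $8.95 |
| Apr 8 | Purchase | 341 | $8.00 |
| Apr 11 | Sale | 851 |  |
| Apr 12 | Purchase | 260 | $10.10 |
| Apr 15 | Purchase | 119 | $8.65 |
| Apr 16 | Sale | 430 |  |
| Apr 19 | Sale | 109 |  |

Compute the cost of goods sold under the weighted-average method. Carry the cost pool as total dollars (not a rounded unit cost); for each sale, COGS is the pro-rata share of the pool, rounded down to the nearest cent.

COGS = $10,869.09

After Apr 1: 262 on hand, pool $2,240.10 (≈ $8.5500 each)
After Apr 4: 639 on hand, pool $4,200.50 (≈ $6.5736 each)
After Apr 5: 717 on hand, pool $4,898.60 (≈ $6.8321 each)
After Apr 8: 1058 on hand, pool $7,626.60 (≈ $7.2085 each)
Apr 11, sell 851: 851/1058 × $7,626.60 → $6,134.43
After Apr 12: 467 on hand, pool $4,118.17 (≈ $8.8184 each)
After Apr 15: 586 on hand, pool $5,147.52 (≈ $8.7842 each)
Apr 16, sell 430: 430/586 × $5,147.52 → $3,777.19
Apr 19, sell 109: 109/156 × $1,370.33 → $957.47
Total COGS = $6,134.43 + $3,777.19 + $957.47 = $10,869.09
Ending inventory (cost pool remaining) = $412.86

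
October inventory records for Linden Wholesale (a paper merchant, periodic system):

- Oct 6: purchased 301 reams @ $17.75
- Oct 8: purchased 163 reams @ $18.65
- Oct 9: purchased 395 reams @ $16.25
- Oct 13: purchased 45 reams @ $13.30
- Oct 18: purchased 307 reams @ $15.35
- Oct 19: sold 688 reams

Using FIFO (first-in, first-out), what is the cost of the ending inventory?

Oct 19, 688 sold [FIFO — oldest first]: 301 @ $17.75 + 163 @ $18.65 + 224 @ $16.25 = $12,022.70
Ending inventory: 171 @ $16.25 + 45 @ $13.30 + 307 @ $15.35 = $8,089.70

Ending inventory = $8,089.70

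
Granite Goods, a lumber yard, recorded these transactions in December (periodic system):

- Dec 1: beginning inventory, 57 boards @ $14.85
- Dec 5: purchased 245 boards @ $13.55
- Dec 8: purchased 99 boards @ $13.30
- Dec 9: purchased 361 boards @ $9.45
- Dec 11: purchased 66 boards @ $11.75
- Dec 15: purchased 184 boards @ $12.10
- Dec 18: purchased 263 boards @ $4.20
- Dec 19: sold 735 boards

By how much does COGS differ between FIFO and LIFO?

$2,434.80

FIFO COGS: 57 @ $14.85 + 245 @ $13.55 + 99 @ $13.30 + 334 @ $9.45 = $8,639.20
LIFO COGS: 263 @ $4.20 + 184 @ $12.10 + 66 @ $11.75 + 222 @ $9.45 = $6,204.40
Difference = |$8,639.20 − $6,204.40| = $2,434.80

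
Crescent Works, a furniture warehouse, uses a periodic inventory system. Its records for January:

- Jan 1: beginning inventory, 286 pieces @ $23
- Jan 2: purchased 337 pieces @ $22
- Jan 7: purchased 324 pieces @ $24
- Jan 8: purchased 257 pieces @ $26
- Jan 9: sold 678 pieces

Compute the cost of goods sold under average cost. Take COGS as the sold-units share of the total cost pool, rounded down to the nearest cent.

Jan 9, sell 678: 678/1204 × $28,450.00 → $16,020.84
Ending inventory (cost pool remaining) = $12,429.16

COGS = $16,020.84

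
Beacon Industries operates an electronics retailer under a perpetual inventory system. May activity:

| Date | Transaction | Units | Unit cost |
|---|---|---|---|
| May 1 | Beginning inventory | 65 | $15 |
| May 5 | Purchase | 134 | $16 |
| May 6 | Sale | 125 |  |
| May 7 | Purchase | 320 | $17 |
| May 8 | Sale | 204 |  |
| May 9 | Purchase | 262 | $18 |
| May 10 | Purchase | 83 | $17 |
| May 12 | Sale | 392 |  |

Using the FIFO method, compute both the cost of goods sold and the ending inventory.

COGS = $12,195; ending inventory = $2,491

May 6, 125 sold [FIFO — oldest first]: 65 @ $15 + 60 @ $16 = $1,935
May 8, 204 sold [FIFO — oldest first]: 74 @ $16 + 130 @ $17 = $3,394
May 12, 392 sold [FIFO — oldest first]: 190 @ $17 + 202 @ $18 = $6,866
Total COGS = $1,935 + $3,394 + $6,866 = $12,195
Ending inventory: 60 @ $18 + 83 @ $17 = $2,491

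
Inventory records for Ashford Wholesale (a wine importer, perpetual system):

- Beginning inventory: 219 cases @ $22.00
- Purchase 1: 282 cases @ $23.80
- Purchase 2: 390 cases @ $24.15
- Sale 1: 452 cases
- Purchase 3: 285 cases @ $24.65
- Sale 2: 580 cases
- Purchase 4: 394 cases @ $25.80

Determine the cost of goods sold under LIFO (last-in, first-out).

COGS = $24,805.35

Sale 1 (452) [LIFO — newest first]: 390 @ $24.15 + 62 @ $23.80 = $10,894.10
Sale 2 (580) [LIFO — newest first]: 285 @ $24.65 + 220 @ $23.80 + 75 @ $22.00 = $13,911.25
Total COGS = $10,894.10 + $13,911.25 = $24,805.35
Ending inventory: 144 @ $22.00 + 394 @ $25.80 = $13,333.20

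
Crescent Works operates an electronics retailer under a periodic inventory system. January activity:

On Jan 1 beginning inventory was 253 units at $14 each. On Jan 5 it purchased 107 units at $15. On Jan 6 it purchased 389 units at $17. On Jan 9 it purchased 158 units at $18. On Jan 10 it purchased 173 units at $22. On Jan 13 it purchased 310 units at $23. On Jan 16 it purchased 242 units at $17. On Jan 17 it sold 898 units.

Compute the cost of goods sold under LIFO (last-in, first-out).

COGS = $18,149

Jan 17, 898 sold [LIFO — newest first]: 242 @ $17 + 310 @ $23 + 173 @ $22 + 158 @ $18 + 15 @ $17 = $18,149
Ending inventory: 253 @ $14 + 107 @ $15 + 374 @ $17 = $11,505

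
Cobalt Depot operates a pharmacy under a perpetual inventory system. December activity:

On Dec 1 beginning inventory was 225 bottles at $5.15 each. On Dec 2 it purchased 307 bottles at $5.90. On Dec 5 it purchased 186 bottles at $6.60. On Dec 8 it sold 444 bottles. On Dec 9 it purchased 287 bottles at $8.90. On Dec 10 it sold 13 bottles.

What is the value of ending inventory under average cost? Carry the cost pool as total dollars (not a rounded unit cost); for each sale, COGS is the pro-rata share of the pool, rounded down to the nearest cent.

After Dec 1: 225 on hand, pool $1,158.75 (≈ $5.1500 each)
After Dec 2: 532 on hand, pool $2,970.05 (≈ $5.5828 each)
After Dec 5: 718 on hand, pool $4,197.65 (≈ $5.8463 each)
Dec 8, sell 444: 444/718 × $4,197.65 → $2,595.76
After Dec 9: 561 on hand, pool $4,156.19 (≈ $7.4085 each)
Dec 10, sell 13: 13/561 × $4,156.19 → $96.31
Total COGS = $2,595.76 + $96.31 = $2,692.07
Ending inventory (cost pool remaining) = $4,059.88
Check: goods available $6,751.95 = COGS $2,692.07 + ending $4,059.88

Ending inventory = $4,059.88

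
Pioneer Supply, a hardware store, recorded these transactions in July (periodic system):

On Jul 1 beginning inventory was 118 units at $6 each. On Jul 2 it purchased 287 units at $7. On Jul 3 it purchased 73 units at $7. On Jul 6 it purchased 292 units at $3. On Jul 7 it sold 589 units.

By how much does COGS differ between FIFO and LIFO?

$606

FIFO COGS: 118 @ $6 + 287 @ $7 + 73 @ $7 + 111 @ $3 = $3,561
LIFO COGS: 292 @ $3 + 73 @ $7 + 224 @ $7 = $2,955
Difference = |$3,561 − $2,955| = $606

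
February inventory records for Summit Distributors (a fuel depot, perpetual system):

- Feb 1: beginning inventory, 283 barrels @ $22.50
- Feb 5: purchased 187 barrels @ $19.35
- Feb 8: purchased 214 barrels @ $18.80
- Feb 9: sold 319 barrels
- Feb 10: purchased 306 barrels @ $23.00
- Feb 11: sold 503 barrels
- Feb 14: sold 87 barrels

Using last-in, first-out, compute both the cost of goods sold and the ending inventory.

COGS = $19,224.65; ending inventory = $1,822.50

Feb 9, 319 sold [LIFO — newest first]: 214 @ $18.80 + 105 @ $19.35 = $6,054.95
Feb 11, 503 sold [LIFO — newest first]: 306 @ $23.00 + 82 @ $19.35 + 115 @ $22.50 = $11,212.20
Feb 14, 87 sold [LIFO — newest first]: 87 @ $22.50 = $1,957.50
Total COGS = $6,054.95 + $11,212.20 + $1,957.50 = $19,224.65
Ending inventory: 81 @ $22.50 = $1,822.50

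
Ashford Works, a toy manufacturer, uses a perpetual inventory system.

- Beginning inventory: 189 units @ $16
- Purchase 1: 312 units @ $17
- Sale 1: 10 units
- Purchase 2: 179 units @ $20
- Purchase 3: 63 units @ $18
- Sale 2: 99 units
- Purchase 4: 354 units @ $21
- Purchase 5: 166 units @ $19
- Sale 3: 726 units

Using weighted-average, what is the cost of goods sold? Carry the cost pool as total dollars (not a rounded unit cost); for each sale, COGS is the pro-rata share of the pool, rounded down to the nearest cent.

COGS = $15,572.63

After Beginning: 189 on hand, pool $3,024.00 (≈ $16.0000 each)
After Purchase 1: 501 on hand, pool $8,328.00 (≈ $16.6228 each)
Sale 1, sell 10: 10/501 × $8,328.00 → $166.22
After Purchase 2: 670 on hand, pool $11,741.78 (≈ $17.5250 each)
After Purchase 3: 733 on hand, pool $12,875.78 (≈ $17.5659 each)
Sale 2, sell 99: 99/733 × $12,875.78 → $1,739.02
After Purchase 4: 988 on hand, pool $18,570.76 (≈ $18.7963 each)
After Purchase 5: 1154 on hand, pool $21,724.76 (≈ $18.8256 each)
Sale 3, sell 726: 726/1154 × $21,724.76 → $13,667.39
Total COGS = $166.22 + $1,739.02 + $13,667.39 = $15,572.63
Ending inventory (cost pool remaining) = $8,057.37
Check: goods available $23,630.00 = COGS $15,572.63 + ending $8,057.37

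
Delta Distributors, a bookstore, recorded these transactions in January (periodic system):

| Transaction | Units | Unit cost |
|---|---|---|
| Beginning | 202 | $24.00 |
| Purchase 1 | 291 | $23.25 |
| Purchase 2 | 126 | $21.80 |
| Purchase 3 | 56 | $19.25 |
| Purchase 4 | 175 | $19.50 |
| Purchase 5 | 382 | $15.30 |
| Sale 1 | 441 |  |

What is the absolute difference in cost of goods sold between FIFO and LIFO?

FIFO COGS: 202 @ $24.00 + 239 @ $23.25 = $10,404.75
LIFO COGS: 382 @ $15.30 + 59 @ $19.50 = $6,995.10
Difference = |$10,404.75 − $6,995.10| = $3,409.65

$3,409.65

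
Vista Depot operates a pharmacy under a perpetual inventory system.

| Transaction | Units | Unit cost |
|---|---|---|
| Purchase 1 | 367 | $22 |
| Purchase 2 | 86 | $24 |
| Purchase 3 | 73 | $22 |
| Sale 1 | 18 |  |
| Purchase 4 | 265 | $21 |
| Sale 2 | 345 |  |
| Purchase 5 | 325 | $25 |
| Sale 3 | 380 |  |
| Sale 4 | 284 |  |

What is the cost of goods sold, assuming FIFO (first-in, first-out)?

COGS = $23,209

Sale 1 (18) [FIFO — oldest first]: 18 @ $22 = $396
Sale 2 (345) [FIFO — oldest first]: 345 @ $22 = $7,590
Sale 3 (380) [FIFO — oldest first]: 4 @ $22 + 86 @ $24 + 73 @ $22 + 217 @ $21 = $8,315
Sale 4 (284) [FIFO — oldest first]: 48 @ $21 + 236 @ $25 = $6,908
Total COGS = $396 + $7,590 + $8,315 + $6,908 = $23,209
Ending inventory: 89 @ $25 = $2,225
Check: goods available $25,434 = COGS $23,209 + ending $2,225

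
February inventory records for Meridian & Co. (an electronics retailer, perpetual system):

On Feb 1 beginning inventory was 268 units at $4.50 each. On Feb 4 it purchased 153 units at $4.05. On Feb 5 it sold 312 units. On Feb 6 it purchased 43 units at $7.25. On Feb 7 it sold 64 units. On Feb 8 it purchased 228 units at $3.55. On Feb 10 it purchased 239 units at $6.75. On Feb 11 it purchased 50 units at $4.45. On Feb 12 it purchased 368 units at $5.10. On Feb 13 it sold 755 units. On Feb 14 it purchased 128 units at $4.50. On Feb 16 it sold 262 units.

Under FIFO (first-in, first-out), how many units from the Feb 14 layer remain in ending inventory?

Feb 5, 312 sold [FIFO — oldest first]: 268 @ $4.50 + 44 @ $4.05 = $1,384.20
Feb 7, 64 sold [FIFO — oldest first]: 64 @ $4.05 = $259.20
Feb 13, 755 sold [FIFO — oldest first]: 45 @ $4.05 + 43 @ $7.25 + 228 @ $3.55 + 239 @ $6.75 + 50 @ $4.45 + 150 @ $5.10 = $3,904.15
Feb 16, 262 sold [FIFO — oldest first]: 218 @ $5.10 + 44 @ $4.50 = $1,309.80
Total COGS = $1,384.20 + $259.20 + $3,904.15 + $1,309.80 = $6,857.35
Ending inventory: 84 @ $4.50 = $378.00

84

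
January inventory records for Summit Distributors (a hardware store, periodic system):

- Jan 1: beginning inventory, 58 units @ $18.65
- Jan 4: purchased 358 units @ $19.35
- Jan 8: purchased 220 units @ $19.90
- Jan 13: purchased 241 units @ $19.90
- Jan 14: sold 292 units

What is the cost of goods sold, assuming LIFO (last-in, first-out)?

Jan 14, 292 sold [LIFO — newest first]: 241 @ $19.90 + 51 @ $19.90 = $5,810.80
Ending inventory: 58 @ $18.65 + 358 @ $19.35 + 169 @ $19.90 = $11,372.10

COGS = $5,810.80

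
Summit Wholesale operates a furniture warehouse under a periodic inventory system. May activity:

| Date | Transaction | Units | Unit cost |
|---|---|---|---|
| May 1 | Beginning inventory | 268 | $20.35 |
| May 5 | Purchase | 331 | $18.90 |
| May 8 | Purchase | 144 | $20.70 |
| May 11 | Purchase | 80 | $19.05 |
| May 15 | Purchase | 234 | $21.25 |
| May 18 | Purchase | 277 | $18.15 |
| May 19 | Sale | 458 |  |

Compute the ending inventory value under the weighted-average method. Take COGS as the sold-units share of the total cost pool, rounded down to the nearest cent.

Ending inventory = $17,214.36

May 19, sell 458: 458/1334 × $26,214.55 → $9,000.19
Ending inventory (cost pool remaining) = $17,214.36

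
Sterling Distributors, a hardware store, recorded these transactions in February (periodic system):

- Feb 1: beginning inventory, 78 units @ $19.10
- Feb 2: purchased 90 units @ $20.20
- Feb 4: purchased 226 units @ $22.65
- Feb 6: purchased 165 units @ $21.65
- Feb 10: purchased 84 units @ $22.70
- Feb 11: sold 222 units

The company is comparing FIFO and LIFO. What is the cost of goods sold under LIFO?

COGS = $4,894.50

FIFO COGS: 78 @ $19.10 + 90 @ $20.20 + 54 @ $22.65 = $4,530.90
LIFO COGS: 84 @ $22.70 + 138 @ $21.65 = $4,894.50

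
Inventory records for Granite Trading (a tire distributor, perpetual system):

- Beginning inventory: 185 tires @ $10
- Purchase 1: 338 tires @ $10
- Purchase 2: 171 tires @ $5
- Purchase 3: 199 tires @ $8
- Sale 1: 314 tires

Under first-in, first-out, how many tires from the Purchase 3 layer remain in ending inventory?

199

Sale 1 (314) [FIFO — oldest first]: 185 @ $10 + 129 @ $10 = $3,140
Ending inventory: 209 @ $10 + 171 @ $5 + 199 @ $8 = $4,537
Check: goods available $7,677 = COGS $3,140 + ending $4,537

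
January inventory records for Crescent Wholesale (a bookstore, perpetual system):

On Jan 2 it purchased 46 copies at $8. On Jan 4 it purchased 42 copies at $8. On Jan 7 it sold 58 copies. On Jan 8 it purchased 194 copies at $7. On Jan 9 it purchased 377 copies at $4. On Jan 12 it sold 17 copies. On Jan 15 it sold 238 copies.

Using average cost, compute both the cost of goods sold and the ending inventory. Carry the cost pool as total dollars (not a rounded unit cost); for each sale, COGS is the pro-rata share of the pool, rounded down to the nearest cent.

COGS = $1,781.84; ending inventory = $1,788.16

After Jan 2: 46 on hand, pool $368.00 (≈ $8.0000 each)
After Jan 4: 88 on hand, pool $704.00 (≈ $8.0000 each)
Jan 7, sell 58: 58/88 × $704.00 → $464.00
After Jan 8: 224 on hand, pool $1,598.00 (≈ $7.1339 each)
After Jan 9: 601 on hand, pool $3,106.00 (≈ $5.1681 each)
Jan 12, sell 17: 17/601 × $3,106.00 → $87.85
Jan 15, sell 238: 238/584 × $3,018.15 → $1,229.99
Total COGS = $464.00 + $87.85 + $1,229.99 = $1,781.84
Ending inventory (cost pool remaining) = $1,788.16
Check: goods available $3,570.00 = COGS $1,781.84 + ending $1,788.16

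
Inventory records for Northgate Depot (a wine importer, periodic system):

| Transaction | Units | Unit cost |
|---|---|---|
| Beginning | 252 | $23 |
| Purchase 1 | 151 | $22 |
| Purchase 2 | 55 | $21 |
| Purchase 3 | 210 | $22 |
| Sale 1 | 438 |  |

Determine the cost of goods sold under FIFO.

COGS = $9,853

Sale 1 (438) [FIFO — oldest first]: 252 @ $23 + 151 @ $22 + 35 @ $21 = $9,853
Ending inventory: 20 @ $21 + 210 @ $22 = $5,040
Check: goods available $14,893 = COGS $9,853 + ending $5,040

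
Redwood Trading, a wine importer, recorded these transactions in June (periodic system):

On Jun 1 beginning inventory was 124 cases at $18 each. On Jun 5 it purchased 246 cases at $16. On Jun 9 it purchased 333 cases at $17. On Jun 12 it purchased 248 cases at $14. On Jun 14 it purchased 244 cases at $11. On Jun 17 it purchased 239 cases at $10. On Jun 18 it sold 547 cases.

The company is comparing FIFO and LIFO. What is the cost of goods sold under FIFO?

FIFO COGS: 124 @ $18 + 246 @ $16 + 177 @ $17 = $9,177
LIFO COGS: 239 @ $10 + 244 @ $11 + 64 @ $14 = $5,970

COGS = $9,177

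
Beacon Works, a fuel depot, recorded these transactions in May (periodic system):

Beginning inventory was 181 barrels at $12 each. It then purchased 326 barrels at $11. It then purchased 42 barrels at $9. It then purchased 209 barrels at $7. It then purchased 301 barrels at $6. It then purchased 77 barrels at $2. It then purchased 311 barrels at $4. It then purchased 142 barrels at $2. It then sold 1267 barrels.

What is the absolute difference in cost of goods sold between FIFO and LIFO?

$2,719

FIFO COGS: 181 @ $12 + 326 @ $11 + 42 @ $9 + 209 @ $7 + 301 @ $6 + 77 @ $2 + 131 @ $4 = $10,083
LIFO COGS: 142 @ $2 + 311 @ $4 + 77 @ $2 + 301 @ $6 + 209 @ $7 + 42 @ $9 + 185 @ $11 = $7,364
Difference = |$10,083 − $7,364| = $2,719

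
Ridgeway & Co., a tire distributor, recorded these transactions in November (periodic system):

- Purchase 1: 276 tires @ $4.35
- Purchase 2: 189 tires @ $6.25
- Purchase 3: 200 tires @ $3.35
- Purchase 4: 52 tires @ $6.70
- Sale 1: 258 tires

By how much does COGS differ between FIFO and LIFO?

FIFO COGS: 258 @ $4.35 = $1,122.30
LIFO COGS: 52 @ $6.70 + 200 @ $3.35 + 6 @ $6.25 = $1,055.90
Difference = |$1,122.30 − $1,055.90| = $66.40

$66.40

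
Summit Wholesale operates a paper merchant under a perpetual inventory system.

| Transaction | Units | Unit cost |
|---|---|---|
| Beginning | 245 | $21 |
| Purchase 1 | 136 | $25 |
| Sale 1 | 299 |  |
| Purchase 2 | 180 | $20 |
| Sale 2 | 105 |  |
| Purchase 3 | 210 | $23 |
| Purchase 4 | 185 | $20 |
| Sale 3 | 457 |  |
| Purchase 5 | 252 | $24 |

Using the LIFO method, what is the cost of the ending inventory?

Ending inventory = $8,030

Sale 1 (299) [LIFO — newest first]: 136 @ $25 + 163 @ $21 = $6,823
Sale 2 (105) [LIFO — newest first]: 105 @ $20 = $2,100
Sale 3 (457) [LIFO — newest first]: 185 @ $20 + 210 @ $23 + 62 @ $20 = $9,770
Total COGS = $6,823 + $2,100 + $9,770 = $18,693
Ending inventory: 82 @ $21 + 13 @ $20 + 252 @ $24 = $8,030
Check: goods available $26,723 = COGS $18,693 + ending $8,030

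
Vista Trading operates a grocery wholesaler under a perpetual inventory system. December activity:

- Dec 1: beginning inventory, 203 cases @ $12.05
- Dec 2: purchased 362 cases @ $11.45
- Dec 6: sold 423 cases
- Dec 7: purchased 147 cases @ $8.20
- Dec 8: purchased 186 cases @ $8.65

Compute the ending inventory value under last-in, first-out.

Ending inventory = $4,525.40

Dec 6, 423 sold [LIFO — newest first]: 362 @ $11.45 + 61 @ $12.05 = $4,879.95
Ending inventory: 142 @ $12.05 + 147 @ $8.20 + 186 @ $8.65 = $4,525.40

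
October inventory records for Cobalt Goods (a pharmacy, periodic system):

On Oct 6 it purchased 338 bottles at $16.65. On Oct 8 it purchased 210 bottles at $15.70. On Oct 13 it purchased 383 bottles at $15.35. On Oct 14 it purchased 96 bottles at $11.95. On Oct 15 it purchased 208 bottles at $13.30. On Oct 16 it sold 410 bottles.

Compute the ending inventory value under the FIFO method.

Oct 16, 410 sold [FIFO — oldest first]: 338 @ $16.65 + 72 @ $15.70 = $6,758.10
Ending inventory: 138 @ $15.70 + 383 @ $15.35 + 96 @ $11.95 + 208 @ $13.30 = $11,959.25

Ending inventory = $11,959.25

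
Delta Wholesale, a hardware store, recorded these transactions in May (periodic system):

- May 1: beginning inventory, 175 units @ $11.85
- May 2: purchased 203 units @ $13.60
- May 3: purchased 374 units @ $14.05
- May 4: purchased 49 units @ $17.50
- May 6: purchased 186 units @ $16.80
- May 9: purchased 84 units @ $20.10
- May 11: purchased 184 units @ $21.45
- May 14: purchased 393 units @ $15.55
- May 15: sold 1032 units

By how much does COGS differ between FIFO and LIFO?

FIFO COGS: 175 @ $11.85 + 203 @ $13.60 + 374 @ $14.05 + 49 @ $17.50 + 186 @ $16.80 + 45 @ $20.10 = $14,976.05
LIFO COGS: 393 @ $15.55 + 184 @ $21.45 + 84 @ $20.10 + 186 @ $16.80 + 49 @ $17.50 + 136 @ $14.05 = $17,639.45
Difference = |$14,976.05 − $17,639.45| = $2,663.40

$2,663.40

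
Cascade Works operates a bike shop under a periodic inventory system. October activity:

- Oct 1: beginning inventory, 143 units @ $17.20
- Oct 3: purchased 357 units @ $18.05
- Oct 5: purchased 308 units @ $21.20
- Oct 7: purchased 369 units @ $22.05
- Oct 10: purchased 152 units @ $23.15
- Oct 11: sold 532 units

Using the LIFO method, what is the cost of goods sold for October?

Oct 11, 532 sold [LIFO — newest first]: 152 @ $23.15 + 369 @ $22.05 + 11 @ $21.20 = $11,888.45
Ending inventory: 143 @ $17.20 + 357 @ $18.05 + 297 @ $21.20 = $15,199.85
Check: goods available $27,088.30 = COGS $11,888.45 + ending $15,199.85

COGS = $11,888.45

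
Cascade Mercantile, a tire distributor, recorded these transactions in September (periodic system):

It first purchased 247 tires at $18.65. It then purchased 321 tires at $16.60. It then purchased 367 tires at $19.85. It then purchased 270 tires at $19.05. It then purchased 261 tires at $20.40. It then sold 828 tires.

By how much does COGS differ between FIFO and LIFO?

$1,267.20

FIFO COGS: 247 @ $18.65 + 321 @ $16.60 + 260 @ $19.85 = $15,096.15
LIFO COGS: 261 @ $20.40 + 270 @ $19.05 + 297 @ $19.85 = $16,363.35
Difference = |$15,096.15 − $16,363.35| = $1,267.20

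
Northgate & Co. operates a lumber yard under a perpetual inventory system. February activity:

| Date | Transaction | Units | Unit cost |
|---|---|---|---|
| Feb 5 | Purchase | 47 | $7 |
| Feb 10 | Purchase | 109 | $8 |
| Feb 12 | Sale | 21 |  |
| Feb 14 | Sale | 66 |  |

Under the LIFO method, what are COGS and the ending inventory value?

COGS = $696; ending inventory = $505

Feb 12, 21 sold [LIFO — newest first]: 21 @ $8 = $168
Feb 14, 66 sold [LIFO — newest first]: 66 @ $8 = $528
Total COGS = $168 + $528 = $696
Ending inventory: 47 @ $7 + 22 @ $8 = $505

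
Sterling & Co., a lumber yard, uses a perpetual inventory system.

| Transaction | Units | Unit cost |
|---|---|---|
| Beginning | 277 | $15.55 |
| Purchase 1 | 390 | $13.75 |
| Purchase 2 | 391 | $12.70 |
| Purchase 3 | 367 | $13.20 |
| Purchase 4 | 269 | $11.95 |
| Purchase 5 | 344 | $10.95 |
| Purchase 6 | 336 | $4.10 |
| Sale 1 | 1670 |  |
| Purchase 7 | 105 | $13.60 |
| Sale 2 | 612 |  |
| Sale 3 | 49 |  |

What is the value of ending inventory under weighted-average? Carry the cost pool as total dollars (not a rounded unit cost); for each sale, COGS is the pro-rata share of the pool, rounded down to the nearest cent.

Ending inventory = $1,771.53

After Beginning: 277 on hand, pool $4,307.35 (≈ $15.5500 each)
After Purchase 1: 667 on hand, pool $9,669.85 (≈ $14.4975 each)
After Purchase 2: 1058 on hand, pool $14,635.55 (≈ $13.8332 each)
After Purchase 3: 1425 on hand, pool $19,479.95 (≈ $13.6701 each)
After Purchase 4: 1694 on hand, pool $22,694.50 (≈ $13.3970 each)
After Purchase 5: 2038 on hand, pool $26,461.30 (≈ $12.9840 each)
After Purchase 6: 2374 on hand, pool $27,838.90 (≈ $11.7266 each)
Sale 1, sell 1670: 1670/2374 × $27,838.90 → $19,583.38
After Purchase 7: 809 on hand, pool $9,683.52 (≈ $11.9697 each)
Sale 2, sell 612: 612/809 × $9,683.52 → $7,325.48
Sale 3, sell 49: 49/197 × $2,358.04 → $586.51
Total COGS = $19,583.38 + $7,325.48 + $586.51 = $27,495.37
Ending inventory (cost pool remaining) = $1,771.53
Check: goods available $29,266.90 = COGS $27,495.37 + ending $1,771.53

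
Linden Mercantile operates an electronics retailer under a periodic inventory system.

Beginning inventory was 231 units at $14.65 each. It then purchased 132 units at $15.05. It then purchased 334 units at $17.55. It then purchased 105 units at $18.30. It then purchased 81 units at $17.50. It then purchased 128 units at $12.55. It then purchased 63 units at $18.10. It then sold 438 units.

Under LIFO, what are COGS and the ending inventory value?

COGS = $7,156.25; ending inventory = $10,161.90

Sale 1 (438) [LIFO — newest first]: 63 @ $18.10 + 128 @ $12.55 + 81 @ $17.50 + 105 @ $18.30 + 61 @ $17.55 = $7,156.25
Ending inventory: 231 @ $14.65 + 132 @ $15.05 + 273 @ $17.55 = $10,161.90
Check: goods available $17,318.15 = COGS $7,156.25 + ending $10,161.90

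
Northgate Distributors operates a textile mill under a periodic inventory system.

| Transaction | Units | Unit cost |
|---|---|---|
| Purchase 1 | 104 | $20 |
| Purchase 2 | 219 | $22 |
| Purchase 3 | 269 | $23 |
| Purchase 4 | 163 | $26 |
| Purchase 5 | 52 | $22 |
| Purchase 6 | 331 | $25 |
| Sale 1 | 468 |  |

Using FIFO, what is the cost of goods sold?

COGS = $10,233

Sale 1 (468) [FIFO — oldest first]: 104 @ $20 + 219 @ $22 + 145 @ $23 = $10,233
Ending inventory: 124 @ $23 + 163 @ $26 + 52 @ $22 + 331 @ $25 = $16,509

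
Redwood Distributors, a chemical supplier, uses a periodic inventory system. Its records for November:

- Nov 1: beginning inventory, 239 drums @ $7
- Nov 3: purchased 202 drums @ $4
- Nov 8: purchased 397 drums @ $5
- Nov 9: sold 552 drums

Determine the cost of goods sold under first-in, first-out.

Nov 9, 552 sold [FIFO — oldest first]: 239 @ $7 + 202 @ $4 + 111 @ $5 = $3,036
Ending inventory: 286 @ $5 = $1,430
Check: goods available $4,466 = COGS $3,036 + ending $1,430

COGS = $3,036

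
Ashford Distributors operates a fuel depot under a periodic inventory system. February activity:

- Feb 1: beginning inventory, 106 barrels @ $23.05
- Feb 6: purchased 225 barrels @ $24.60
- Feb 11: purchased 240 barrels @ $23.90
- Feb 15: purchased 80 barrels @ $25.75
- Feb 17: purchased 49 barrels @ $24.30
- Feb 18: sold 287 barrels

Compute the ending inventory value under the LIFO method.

Ending inventory = $9,938.10

Feb 18, 287 sold [LIFO — newest first]: 49 @ $24.30 + 80 @ $25.75 + 158 @ $23.90 = $7,026.90
Ending inventory: 106 @ $23.05 + 225 @ $24.60 + 82 @ $23.90 = $9,938.10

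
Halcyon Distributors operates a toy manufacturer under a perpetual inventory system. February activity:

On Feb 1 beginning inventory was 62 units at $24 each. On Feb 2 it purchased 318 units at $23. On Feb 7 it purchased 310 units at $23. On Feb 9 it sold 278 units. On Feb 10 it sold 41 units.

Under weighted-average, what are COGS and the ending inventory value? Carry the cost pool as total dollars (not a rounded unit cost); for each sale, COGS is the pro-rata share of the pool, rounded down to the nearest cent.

After Feb 1: 62 on hand, pool $1,488.00 (≈ $24.0000 each)
After Feb 2: 380 on hand, pool $8,802.00 (≈ $23.1632 each)
After Feb 7: 690 on hand, pool $15,932.00 (≈ $23.0899 each)
Feb 9, sell 278: 278/690 × $15,932.00 → $6,418.97
Feb 10, sell 41: 41/412 × $9,513.03 → $946.68
Total COGS = $6,418.97 + $946.68 = $7,365.65
Ending inventory (cost pool remaining) = $8,566.35
Check: goods available $15,932.00 = COGS $7,365.65 + ending $8,566.35

COGS = $7,365.65; ending inventory = $8,566.35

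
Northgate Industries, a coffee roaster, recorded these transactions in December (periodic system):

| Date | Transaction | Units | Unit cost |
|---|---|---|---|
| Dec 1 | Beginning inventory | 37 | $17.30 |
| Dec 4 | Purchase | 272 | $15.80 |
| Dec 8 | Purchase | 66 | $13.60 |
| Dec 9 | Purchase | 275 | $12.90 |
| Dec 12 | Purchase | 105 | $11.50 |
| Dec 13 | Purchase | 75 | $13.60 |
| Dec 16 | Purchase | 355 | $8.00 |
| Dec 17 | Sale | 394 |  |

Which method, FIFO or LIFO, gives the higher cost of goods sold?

FIFO

FIFO COGS: 37 @ $17.30 + 272 @ $15.80 + 66 @ $13.60 + 19 @ $12.90 = $6,080.40
LIFO COGS: 355 @ $8.00 + 39 @ $13.60 = $3,370.40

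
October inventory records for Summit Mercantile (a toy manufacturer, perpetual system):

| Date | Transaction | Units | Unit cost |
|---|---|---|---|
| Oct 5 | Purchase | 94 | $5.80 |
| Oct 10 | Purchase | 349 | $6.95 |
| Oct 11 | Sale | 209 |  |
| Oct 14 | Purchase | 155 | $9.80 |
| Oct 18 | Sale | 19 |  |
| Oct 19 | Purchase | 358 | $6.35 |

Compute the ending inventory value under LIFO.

Ending inventory = $5,124.30

Oct 11, 209 sold [LIFO — newest first]: 209 @ $6.95 = $1,452.55
Oct 18, 19 sold [LIFO — newest first]: 19 @ $9.80 = $186.20
Total COGS = $1,452.55 + $186.20 = $1,638.75
Ending inventory: 94 @ $5.80 + 140 @ $6.95 + 136 @ $9.80 + 358 @ $6.35 = $5,124.30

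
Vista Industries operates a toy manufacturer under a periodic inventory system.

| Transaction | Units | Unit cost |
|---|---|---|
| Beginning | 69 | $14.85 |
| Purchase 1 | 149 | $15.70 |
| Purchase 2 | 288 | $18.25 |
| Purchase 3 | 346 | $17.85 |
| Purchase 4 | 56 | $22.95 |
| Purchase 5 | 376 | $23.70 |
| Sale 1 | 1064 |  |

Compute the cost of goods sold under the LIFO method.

COGS = $21,592.00

Sale 1 (1064) [LIFO — newest first]: 376 @ $23.70 + 56 @ $22.95 + 346 @ $17.85 + 286 @ $18.25 = $21,592.00
Ending inventory: 69 @ $14.85 + 149 @ $15.70 + 2 @ $18.25 = $3,400.45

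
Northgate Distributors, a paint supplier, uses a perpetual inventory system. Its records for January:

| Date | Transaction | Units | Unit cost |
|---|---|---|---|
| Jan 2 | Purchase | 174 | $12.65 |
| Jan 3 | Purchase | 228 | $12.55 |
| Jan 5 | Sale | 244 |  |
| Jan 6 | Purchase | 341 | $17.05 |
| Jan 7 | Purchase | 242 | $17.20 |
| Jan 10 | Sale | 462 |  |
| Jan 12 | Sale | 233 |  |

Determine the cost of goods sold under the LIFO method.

COGS = $14,457.05

Jan 5, 244 sold [LIFO — newest first]: 228 @ $12.55 + 16 @ $12.65 = $3,063.80
Jan 10, 462 sold [LIFO — newest first]: 242 @ $17.20 + 220 @ $17.05 = $7,913.40
Jan 12, 233 sold [LIFO — newest first]: 121 @ $17.05 + 112 @ $12.65 = $3,479.85
Total COGS = $3,063.80 + $7,913.40 + $3,479.85 = $14,457.05
Ending inventory: 46 @ $12.65 = $581.90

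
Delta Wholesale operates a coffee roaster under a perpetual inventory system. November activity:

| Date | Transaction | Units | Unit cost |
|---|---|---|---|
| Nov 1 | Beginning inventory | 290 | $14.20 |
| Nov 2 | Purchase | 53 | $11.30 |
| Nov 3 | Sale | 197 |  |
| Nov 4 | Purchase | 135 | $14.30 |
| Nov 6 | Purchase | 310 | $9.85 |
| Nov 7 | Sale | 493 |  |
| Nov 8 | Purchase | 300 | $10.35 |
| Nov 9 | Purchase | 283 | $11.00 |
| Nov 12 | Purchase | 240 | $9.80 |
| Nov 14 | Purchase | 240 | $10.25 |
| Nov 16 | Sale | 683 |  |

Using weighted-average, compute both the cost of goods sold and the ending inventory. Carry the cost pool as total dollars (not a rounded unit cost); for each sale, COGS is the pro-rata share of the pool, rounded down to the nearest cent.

COGS = $15,712.35; ending inventory = $5,018.55

After Nov 1: 290 on hand, pool $4,118.00 (≈ $14.2000 each)
After Nov 2: 343 on hand, pool $4,716.90 (≈ $13.7519 each)
Nov 3, sell 197: 197/343 × $4,716.90 → $2,709.12
After Nov 4: 281 on hand, pool $3,938.28 (≈ $14.0152 each)
After Nov 6: 591 on hand, pool $6,991.78 (≈ $11.8304 each)
Nov 7, sell 493: 493/591 × $6,991.78 → $5,832.39
After Nov 8: 398 on hand, pool $4,264.39 (≈ $10.7145 each)
After Nov 9: 681 on hand, pool $7,377.39 (≈ $10.8332 each)
After Nov 12: 921 on hand, pool $9,729.39 (≈ $10.5639 each)
After Nov 14: 1161 on hand, pool $12,189.39 (≈ $10.4990 each)
Nov 16, sell 683: 683/1161 × $12,189.39 → $7,170.84
Total COGS = $2,709.12 + $5,832.39 + $7,170.84 = $15,712.35
Ending inventory (cost pool remaining) = $5,018.55
Check: goods available $20,730.90 = COGS $15,712.35 + ending $5,018.55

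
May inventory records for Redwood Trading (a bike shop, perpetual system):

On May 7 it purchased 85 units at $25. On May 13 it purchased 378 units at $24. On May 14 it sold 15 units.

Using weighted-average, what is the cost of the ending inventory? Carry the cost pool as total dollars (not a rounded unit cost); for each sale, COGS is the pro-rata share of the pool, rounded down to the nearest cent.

After May 7: 85 on hand, pool $2,125.00 (≈ $25.0000 each)
After May 13: 463 on hand, pool $11,197.00 (≈ $24.1836 each)
May 14, sell 15: 15/463 × $11,197.00 → $362.75
Ending inventory (cost pool remaining) = $10,834.25

Ending inventory = $10,834.25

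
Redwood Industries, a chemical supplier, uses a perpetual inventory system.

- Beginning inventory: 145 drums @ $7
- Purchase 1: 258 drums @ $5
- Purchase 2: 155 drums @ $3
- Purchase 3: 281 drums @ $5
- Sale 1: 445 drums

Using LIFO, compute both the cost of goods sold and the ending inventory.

Sale 1 (445) [LIFO — newest first]: 281 @ $5 + 155 @ $3 + 9 @ $5 = $1,915
Ending inventory: 145 @ $7 + 249 @ $5 = $2,260

COGS = $1,915; ending inventory = $2,260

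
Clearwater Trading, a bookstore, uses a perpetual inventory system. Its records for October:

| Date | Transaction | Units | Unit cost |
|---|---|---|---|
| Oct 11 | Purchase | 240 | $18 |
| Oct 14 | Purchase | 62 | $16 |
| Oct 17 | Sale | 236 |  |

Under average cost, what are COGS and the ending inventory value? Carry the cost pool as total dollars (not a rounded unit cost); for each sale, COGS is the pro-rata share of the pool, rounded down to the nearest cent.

After Oct 11: 240 on hand, pool $4,320.00 (≈ $18.0000 each)
After Oct 14: 302 on hand, pool $5,312.00 (≈ $17.5894 each)
Oct 17, sell 236: 236/302 × $5,312.00 → $4,151.09
Ending inventory (cost pool remaining) = $1,160.91

COGS = $4,151.09; ending inventory = $1,160.91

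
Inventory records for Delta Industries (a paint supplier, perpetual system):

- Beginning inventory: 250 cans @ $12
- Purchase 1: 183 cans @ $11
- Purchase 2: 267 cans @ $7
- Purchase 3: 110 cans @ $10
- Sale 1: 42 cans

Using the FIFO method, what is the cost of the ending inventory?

Ending inventory = $7,478

Sale 1 (42) [FIFO — oldest first]: 42 @ $12 = $504
Ending inventory: 208 @ $12 + 183 @ $11 + 267 @ $7 + 110 @ $10 = $7,478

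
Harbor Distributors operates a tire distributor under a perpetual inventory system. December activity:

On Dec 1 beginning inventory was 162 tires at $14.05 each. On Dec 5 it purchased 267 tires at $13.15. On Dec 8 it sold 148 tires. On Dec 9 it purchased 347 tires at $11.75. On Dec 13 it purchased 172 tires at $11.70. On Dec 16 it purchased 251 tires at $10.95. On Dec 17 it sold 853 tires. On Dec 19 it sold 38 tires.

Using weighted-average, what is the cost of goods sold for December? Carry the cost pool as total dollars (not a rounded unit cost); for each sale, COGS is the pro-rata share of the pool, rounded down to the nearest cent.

COGS = $12,702.69

After Dec 1: 162 on hand, pool $2,276.10 (≈ $14.0500 each)
After Dec 5: 429 on hand, pool $5,787.15 (≈ $13.4899 each)
Dec 8, sell 148: 148/429 × $5,787.15 → $1,996.49
After Dec 9: 628 on hand, pool $7,867.91 (≈ $12.5285 each)
After Dec 13: 800 on hand, pool $9,880.31 (≈ $12.3504 each)
After Dec 16: 1051 on hand, pool $12,628.76 (≈ $12.0159 each)
Dec 17, sell 853: 853/1051 × $12,628.76 → $10,249.60
Dec 19, sell 38: 38/198 × $2,379.16 → $456.60
Total COGS = $1,996.49 + $10,249.60 + $456.60 = $12,702.69
Ending inventory (cost pool remaining) = $1,922.56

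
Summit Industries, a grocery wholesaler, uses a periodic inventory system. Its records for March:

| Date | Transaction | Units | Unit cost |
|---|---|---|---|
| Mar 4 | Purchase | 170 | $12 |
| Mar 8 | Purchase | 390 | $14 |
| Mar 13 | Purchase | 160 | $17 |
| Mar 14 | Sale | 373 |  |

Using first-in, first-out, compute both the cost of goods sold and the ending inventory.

COGS = $4,882; ending inventory = $5,338

Mar 14, 373 sold [FIFO — oldest first]: 170 @ $12 + 203 @ $14 = $4,882
Ending inventory: 187 @ $14 + 160 @ $17 = $5,338
Check: goods available $10,220 = COGS $4,882 + ending $5,338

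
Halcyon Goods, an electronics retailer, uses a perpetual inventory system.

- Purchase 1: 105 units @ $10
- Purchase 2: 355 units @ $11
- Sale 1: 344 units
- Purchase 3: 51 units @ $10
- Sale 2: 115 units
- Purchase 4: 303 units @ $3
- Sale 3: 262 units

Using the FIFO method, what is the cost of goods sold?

Sale 1 (344) [FIFO — oldest first]: 105 @ $10 + 239 @ $11 = $3,679
Sale 2 (115) [FIFO — oldest first]: 115 @ $11 = $1,265
Sale 3 (262) [FIFO — oldest first]: 1 @ $11 + 51 @ $10 + 210 @ $3 = $1,151
Total COGS = $3,679 + $1,265 + $1,151 = $6,095
Ending inventory: 93 @ $3 = $279
Check: goods available $6,374 = COGS $6,095 + ending $279

COGS = $6,095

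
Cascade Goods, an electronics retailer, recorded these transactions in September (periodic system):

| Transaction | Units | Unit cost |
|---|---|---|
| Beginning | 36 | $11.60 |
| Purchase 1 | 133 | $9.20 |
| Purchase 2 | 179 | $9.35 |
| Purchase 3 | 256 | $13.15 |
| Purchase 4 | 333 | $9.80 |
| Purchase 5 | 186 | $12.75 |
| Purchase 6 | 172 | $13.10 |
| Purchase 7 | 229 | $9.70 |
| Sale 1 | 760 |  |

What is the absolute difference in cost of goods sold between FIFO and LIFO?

$331.35

FIFO COGS: 36 @ $11.60 + 133 @ $9.20 + 179 @ $9.35 + 256 @ $13.15 + 156 @ $9.80 = $8,210.05
LIFO COGS: 229 @ $9.70 + 172 @ $13.10 + 186 @ $12.75 + 173 @ $9.80 = $8,541.40
Difference = |$8,210.05 − $8,541.40| = $331.35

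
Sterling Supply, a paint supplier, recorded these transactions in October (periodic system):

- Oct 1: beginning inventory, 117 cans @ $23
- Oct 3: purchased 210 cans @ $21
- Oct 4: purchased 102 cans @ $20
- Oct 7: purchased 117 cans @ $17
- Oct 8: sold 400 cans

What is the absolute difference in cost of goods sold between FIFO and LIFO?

FIFO COGS: 117 @ $23 + 210 @ $21 + 73 @ $20 = $8,561
LIFO COGS: 117 @ $17 + 102 @ $20 + 181 @ $21 = $7,830
Difference = |$8,561 − $7,830| = $731

$731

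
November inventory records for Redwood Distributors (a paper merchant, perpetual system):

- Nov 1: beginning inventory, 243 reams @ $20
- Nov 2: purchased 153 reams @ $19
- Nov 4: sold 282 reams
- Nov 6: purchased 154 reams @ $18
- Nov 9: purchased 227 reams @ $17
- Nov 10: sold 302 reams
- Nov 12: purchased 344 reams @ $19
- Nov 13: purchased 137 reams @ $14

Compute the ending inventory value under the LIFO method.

Ending inventory = $12,156

Nov 4, 282 sold [LIFO — newest first]: 153 @ $19 + 129 @ $20 = $5,487
Nov 10, 302 sold [LIFO — newest first]: 227 @ $17 + 75 @ $18 = $5,209
Total COGS = $5,487 + $5,209 = $10,696
Ending inventory: 114 @ $20 + 79 @ $18 + 344 @ $19 + 137 @ $14 = $12,156
Check: goods available $22,852 = COGS $10,696 + ending $12,156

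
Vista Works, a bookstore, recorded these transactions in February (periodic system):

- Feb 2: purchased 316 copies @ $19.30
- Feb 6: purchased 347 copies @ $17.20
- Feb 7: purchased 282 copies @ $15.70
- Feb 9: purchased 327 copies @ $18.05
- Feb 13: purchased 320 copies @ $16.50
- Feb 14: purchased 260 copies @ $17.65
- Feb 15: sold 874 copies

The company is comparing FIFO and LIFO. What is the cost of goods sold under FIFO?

FIFO COGS: 316 @ $19.30 + 347 @ $17.20 + 211 @ $15.70 = $15,379.90
LIFO COGS: 260 @ $17.65 + 320 @ $16.50 + 294 @ $18.05 = $15,175.70

COGS = $15,379.90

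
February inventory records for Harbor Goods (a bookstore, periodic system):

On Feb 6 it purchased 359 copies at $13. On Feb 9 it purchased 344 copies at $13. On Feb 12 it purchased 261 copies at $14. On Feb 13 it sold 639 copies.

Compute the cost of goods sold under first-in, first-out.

Feb 13, 639 sold [FIFO — oldest first]: 359 @ $13 + 280 @ $13 = $8,307
Ending inventory: 64 @ $13 + 261 @ $14 = $4,486

COGS = $8,307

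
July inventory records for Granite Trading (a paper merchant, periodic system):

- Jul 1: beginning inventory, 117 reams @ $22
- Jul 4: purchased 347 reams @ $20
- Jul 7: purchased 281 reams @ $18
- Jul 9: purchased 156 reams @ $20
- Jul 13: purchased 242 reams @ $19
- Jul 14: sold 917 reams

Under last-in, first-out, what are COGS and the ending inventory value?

Jul 14, 917 sold [LIFO — newest first]: 242 @ $19 + 156 @ $20 + 281 @ $18 + 238 @ $20 = $17,536
Ending inventory: 117 @ $22 + 109 @ $20 = $4,754

COGS = $17,536; ending inventory = $4,754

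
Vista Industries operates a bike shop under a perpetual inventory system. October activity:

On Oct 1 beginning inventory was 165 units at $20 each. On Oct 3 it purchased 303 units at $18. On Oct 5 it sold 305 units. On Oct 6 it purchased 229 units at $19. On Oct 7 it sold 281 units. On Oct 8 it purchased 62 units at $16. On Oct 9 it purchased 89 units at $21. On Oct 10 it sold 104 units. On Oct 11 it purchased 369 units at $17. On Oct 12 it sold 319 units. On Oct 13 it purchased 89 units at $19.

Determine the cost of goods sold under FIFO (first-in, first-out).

Oct 5, 305 sold [FIFO — oldest first]: 165 @ $20 + 140 @ $18 = $5,820
Oct 7, 281 sold [FIFO — oldest first]: 163 @ $18 + 118 @ $19 = $5,176
Oct 10, 104 sold [FIFO — oldest first]: 104 @ $19 = $1,976
Oct 12, 319 sold [FIFO — oldest first]: 7 @ $19 + 62 @ $16 + 89 @ $21 + 161 @ $17 = $5,731
Total COGS = $5,820 + $5,176 + $1,976 + $5,731 = $18,703
Ending inventory: 208 @ $17 + 89 @ $19 = $5,227
Check: goods available $23,930 = COGS $18,703 + ending $5,227

COGS = $18,703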